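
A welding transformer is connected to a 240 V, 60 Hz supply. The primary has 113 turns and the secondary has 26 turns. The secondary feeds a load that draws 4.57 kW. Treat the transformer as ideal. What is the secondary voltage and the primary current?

V_s ≈ 55.2 V, I_p ≈ 19.0 A

V_s = V_p × N_s/N_p = 240 × 26/113 = 55.221 V.
I_s = P/V_s = 4570/55.221 = 82.758 A.
I_p = I_s × N_s/N_p = 82.758 × 26/113 = 19.0 A.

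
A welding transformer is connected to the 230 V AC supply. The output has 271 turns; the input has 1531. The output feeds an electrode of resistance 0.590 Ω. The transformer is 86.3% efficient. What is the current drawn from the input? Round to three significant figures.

I_in ≈ 14.2 A

V_out = 230 × 271/1531 = 40.712 V.
I_out = V_out/R = 40.712/0.590 = 69.003 A.
P_out = V_out I_out = 40.712 × 69.003 = 2809.3 W.
P_in = P_out/η = 2809.3/0.863 = 3255.2 W.
I_in = P_in/V_in = 3255.2/230 = 14.2 A.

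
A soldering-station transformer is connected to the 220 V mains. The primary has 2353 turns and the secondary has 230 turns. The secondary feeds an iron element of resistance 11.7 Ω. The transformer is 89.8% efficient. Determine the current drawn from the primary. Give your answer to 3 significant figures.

I_p ≈ 0.200 A

V_s = 220 × 230/2353 = 21.504 V.
I_s = V_s/R = 21.504/11.7 = 1.8380 A.
P_out = V_s I_s = 21.504 × 1.8380 = 39.525 W.
P_in = P_out/η = 39.525/0.898 = 44.014 W.
I_p = P_in/V_p = 44.014/220 = 0.200 A.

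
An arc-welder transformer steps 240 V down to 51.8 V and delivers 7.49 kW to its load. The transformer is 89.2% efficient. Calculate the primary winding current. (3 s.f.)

I_p ≈ 35.0 A

P_in = P_out/η = 7490/0.892 = 8396.9 W.
I_p = P_in/V_p = 8396.9/240 = 35.0 A.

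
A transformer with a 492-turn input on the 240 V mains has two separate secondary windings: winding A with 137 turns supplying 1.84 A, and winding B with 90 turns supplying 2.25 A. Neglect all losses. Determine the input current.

I_in ≈ 0.924 A

V_A = 240 × 137/492 = 66.829 V; V_B = 240 × 90/492 = 43.902 V.
P_out = V_A I_A + V_B I_B = 66.829×1.84 + 43.902×2.25 = 122.97 + 98.780 = 221.75 W.
Ideal ⇒ P_in = P_out, so I_in = P_out/V_in = 221.75/240 = 0.924 A.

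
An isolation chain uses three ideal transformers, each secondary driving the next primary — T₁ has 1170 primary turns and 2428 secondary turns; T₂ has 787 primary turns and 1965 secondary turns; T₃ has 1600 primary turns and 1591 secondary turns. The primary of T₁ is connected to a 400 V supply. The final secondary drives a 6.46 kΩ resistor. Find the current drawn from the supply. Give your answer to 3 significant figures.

I_supply ≈ 1.64 A

Secondary of T₁: V = 400.00 × 2428/1170 = 830.09 V.
Secondary of T₂: V = 830.09 × 1965/787 = 2072.6 V.
Secondary of T₃: V = 2072.6 × 1591/1600 = 2060.9 V.
I_load = 2060.9/6460 = 0.31903 A, so P_out = 2060.9 × 0.31903 = 657.49 W.
All ideal ⇒ P_in = P_out, so I_supply = 657.49/400 = 1.64 A.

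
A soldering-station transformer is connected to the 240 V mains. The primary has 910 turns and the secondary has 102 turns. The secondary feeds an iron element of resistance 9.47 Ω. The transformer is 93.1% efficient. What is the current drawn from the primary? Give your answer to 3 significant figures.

I_p ≈ 0.342 A

V_s = 240 × 102/910 = 26.901 V.
I_s = V_s/R = 26.901/9.47 = 2.8407 A.
P_out = V_s I_s = 26.901 × 2.8407 = 76.417 W.
P_in = P_out/η = 76.417/0.931 = 82.081 W.
I_p = P_in/V_p = 82.081/240 = 0.342 A.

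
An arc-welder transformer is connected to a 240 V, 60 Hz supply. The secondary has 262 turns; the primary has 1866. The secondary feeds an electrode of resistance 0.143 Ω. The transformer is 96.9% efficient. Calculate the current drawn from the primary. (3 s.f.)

I_p ≈ 34.1 A

V_s = 240 × 262/1866 = 33.698 V.
I_s = V_s/R = 33.698/0.143 = 235.65 A.
P_out = V_s I_s = 33.698 × 235.65 = 7940.8 W.
P_in = P_out/η = 7940.8/0.969 = 8194.9 W.
I_p = P_in/V_p = 8194.9/240 = 34.1 A.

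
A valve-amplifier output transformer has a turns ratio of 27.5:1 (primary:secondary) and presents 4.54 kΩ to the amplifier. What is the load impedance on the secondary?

Z_s ≈ 6.00 Ω

Z_s = Z_p/(N_p/N_s)² = 4540/27.5² = 6.00 Ω.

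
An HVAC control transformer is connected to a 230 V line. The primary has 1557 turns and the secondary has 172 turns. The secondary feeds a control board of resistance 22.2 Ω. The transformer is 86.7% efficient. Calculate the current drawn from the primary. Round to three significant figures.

I_p ≈ 0.146 A

V_s = 230 × 172/1557 = 25.408 V.
I_s = V_s/R = 25.408/22.2 = 1.1445 A.
P_out = V_s I_s = 25.408 × 1.1445 = 29.079 W.
P_in = P_out/η = 29.079/0.867 = 33.540 W.
I_p = P_in/V_p = 33.540/230 = 0.146 A.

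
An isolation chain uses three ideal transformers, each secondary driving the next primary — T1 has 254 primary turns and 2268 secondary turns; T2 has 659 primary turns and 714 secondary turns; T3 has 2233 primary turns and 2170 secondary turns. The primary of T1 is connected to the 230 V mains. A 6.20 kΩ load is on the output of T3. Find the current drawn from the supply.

Secondary of T1: V = 230.00 × 2268/254 = 2053.7 V.
Secondary of T2: V = 2053.7 × 714/659 = 2225.1 V.
Secondary of T3: V = 2225.1 × 2170/2233 = 2162.3 V.
I_load = 2162.3/6200 = 0.34876 A, so P_out = 2162.3 × 0.34876 = 754.14 W.
All ideal ⇒ P_in = P_out, so I_supply = 754.14/230 = 3.28 A.

I_supply ≈ 3.28 A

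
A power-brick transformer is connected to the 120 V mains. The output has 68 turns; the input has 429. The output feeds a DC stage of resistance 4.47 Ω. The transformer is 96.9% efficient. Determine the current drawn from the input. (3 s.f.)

V_out = 120 × 68/429 = 19.021 V.
I_out = V_out/R = 19.021/4.47 = 4.2553 A.
P_out = V_out I_out = 19.021 × 4.2553 = 80.939 W.
P_in = P_out/η = 80.939/0.969 = 83.528 W.
I_in = P_in/V_in = 83.528/120 = 0.696 A.

I_in ≈ 0.696 A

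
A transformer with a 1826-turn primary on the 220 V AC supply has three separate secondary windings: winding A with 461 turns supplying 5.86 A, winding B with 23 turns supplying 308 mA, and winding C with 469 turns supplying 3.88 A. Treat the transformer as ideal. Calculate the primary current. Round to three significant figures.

V_A = 220 × 461/1826 = 55.542 V; V_B = 220 × 23/1826 = 2.7711 V; V_C = 220 × 469/1826 = 56.506 V.
P_out = V_A I_A + V_B I_B + V_C I_C = 55.542×5.86 + 2.7711×0.308 + 56.506×3.88 = 325.48 + 0.85349 + 219.24 = 545.57 W.
Ideal ⇒ P_in = P_out, so I_p = P_out/V_p = 545.57/220 = 2.48 A.

I_p ≈ 2.48 A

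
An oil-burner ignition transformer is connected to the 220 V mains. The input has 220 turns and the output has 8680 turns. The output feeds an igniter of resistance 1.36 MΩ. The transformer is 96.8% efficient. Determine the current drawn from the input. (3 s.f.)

I_in ≈ 0.260 A

V_out = 220 × 8680/220 = 8680.0 V.
I_out = V_out/R = 8680.0/(1.36×10^6) = 0.0063824 A.
P_out = V_out I_out = 8680.0 × 0.0063824 = 55.399 W.
P_in = P_out/η = 55.399/0.968 = 57.230 W.
I_in = P_in/V_in = 57.230/220 = 0.260 A.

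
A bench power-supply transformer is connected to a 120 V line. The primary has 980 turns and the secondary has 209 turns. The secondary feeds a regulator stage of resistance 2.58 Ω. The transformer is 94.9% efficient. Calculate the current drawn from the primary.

I_p ≈ 2.23 A

V_s = 120 × 209/980 = 25.592 V.
I_s = V_s/R = 25.592/2.58 = 9.9193 A.
P_out = V_s I_s = 25.592 × 9.9193 = 253.85 W.
P_in = P_out/η = 253.85/0.949 = 267.50 W.
I_p = P_in/V_p = 267.50/120 = 2.23 A.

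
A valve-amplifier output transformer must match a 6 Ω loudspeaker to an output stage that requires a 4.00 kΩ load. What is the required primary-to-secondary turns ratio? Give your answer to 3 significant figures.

Z_p/Z_s = (N_p/N_s)², so N_p/N_s = √(4000/6) = √667 = 25.8.

N_p/N_s ≈ 25.8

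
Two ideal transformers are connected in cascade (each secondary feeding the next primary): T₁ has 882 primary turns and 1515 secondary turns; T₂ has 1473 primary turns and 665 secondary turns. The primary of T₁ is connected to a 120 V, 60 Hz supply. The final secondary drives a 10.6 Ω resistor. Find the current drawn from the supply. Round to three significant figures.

I_supply ≈ 6.81 A

After T₁: V = 120.00 × 1515/882 = 206.12 V.
After T₂: V = 206.12 × 665/1473 = 93.056 V.
I_load = 93.056/10.6 = 8.7789 A, so P_out = 93.056 × 8.7789 = 816.93 W.
All ideal ⇒ P_in = P_out, so I_supply = 816.93/120 = 6.81 A.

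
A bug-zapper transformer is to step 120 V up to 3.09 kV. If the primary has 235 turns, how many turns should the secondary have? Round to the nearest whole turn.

N_s = 6051 turns

N_s/N_p = V_s/V_p, so N_s = 235 × 3090/120 = 6051.2 ≈ 6051 turns.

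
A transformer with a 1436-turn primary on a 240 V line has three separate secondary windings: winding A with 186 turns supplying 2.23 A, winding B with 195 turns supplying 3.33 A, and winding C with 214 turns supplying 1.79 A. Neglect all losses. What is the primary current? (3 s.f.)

I_p ≈ 1.01 A

V_A = 240 × 186/1436 = 31.086 V; V_B = 240 × 195/1436 = 32.591 V; V_C = 240 × 214/1436 = 35.766 V.
P_out = V_A I_A + V_B I_B + V_C I_C = 31.086×2.23 + 32.591×3.33 + 35.766×1.79 = 69.323 + 108.53 + 64.021 = 241.87 W.
Ideal ⇒ P_in = P_out, so I_p = P_out/V_p = 241.87/240 = 1.01 A.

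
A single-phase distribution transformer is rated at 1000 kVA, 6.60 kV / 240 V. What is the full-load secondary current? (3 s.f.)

I_s = S/V_s = 1000000/240 = 4170 A.

I_s ≈ 4170 A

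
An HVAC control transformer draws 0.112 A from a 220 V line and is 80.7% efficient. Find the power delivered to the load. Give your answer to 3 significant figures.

P_in = V_p I_p = 220 × 0.112 = 24.640 W.
P_out = η P_in = 0.807 × 24.640 = 19.9 W.

P_out ≈ 19.9 W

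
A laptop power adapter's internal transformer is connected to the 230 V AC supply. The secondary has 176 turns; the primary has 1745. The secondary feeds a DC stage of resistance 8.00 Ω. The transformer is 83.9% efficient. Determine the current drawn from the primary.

I_p ≈ 0.349 A

V_s = 230 × 176/1745 = 23.198 V.
I_s = V_s/R = 23.198/8.00 = 2.8997 A.
P_out = V_s I_s = 23.198 × 2.8997 = 67.267 W.
P_in = P_out/η = 67.267/0.839 = 80.175 W.
I_p = P_in/V_p = 80.175/230 = 0.349 A.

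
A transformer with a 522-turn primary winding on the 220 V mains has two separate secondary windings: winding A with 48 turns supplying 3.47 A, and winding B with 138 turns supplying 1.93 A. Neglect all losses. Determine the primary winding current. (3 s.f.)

I_p ≈ 0.829 A

V_A = 220 × 48/522 = 20.230 V; V_B = 220 × 138/522 = 58.161 V.
P_out = V_A I_A + V_B I_B = 20.230×3.47 + 58.161×1.93 = 70.198 + 112.25 = 182.45 W.
Ideal ⇒ P_in = P_out, so I_p = P_out/V_p = 182.45/220 = 0.829 A.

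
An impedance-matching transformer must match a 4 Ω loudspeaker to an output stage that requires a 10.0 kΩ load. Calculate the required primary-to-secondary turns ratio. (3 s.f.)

N_p/N_s ≈ 50.0

Z_p/Z_s = (N_p/N_s)², so N_p/N_s = √(10000/4) = √2500 = 50.0.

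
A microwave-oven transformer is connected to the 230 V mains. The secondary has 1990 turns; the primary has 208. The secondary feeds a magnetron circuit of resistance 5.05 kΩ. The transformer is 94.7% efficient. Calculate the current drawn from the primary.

V_s = 230 × 1990/208 = 2200.5 V.
I_s = V_s/R = 2200.5/5050 = 0.43574 A.
P_out = V_s I_s = 2200.5 × 0.43574 = 958.83 W.
P_in = P_out/η = 958.83/0.947 = 1012.5 W.
I_p = P_in/V_p = 1012.5/230 = 4.40 A.

I_p ≈ 4.40 A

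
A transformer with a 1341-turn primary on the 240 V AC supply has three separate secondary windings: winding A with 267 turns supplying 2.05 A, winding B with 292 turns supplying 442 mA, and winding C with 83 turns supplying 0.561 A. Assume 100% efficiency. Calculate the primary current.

V_A = 240 × 267/1341 = 47.785 V; V_B = 240 × 292/1341 = 52.260 V; V_C = 240 × 83/1341 = 14.855 V.
P_out = V_A I_A + V_B I_B + V_C I_C = 47.785×2.05 + 52.260×0.442 + 14.855×0.561 = 97.960 + 23.099 + 8.3334 = 129.39 W.
Ideal ⇒ P_in = P_out, so I_p = P_out/V_p = 129.39/240 = 0.539 A.

I_p ≈ 0.539 A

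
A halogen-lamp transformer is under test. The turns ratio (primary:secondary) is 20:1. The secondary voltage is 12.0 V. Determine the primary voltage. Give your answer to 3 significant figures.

V_p ≈ 240 V

V_p/V_s = N_p/N_s, so V_p = 12.0 × 20/1 = 240 V.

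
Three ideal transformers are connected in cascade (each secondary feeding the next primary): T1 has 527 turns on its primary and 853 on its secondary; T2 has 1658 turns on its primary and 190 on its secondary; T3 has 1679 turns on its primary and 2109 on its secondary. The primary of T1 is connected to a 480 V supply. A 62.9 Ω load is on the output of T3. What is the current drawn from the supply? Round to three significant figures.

After T1: V = 480.00 × 853/527 = 776.93 V.
After T2: V = 776.93 × 190/1658 = 89.033 V.
After T3: V = 89.033 × 2109/1679 = 111.83 V.
I_load = 111.83/62.9 = 1.7780 A, so P_out = 111.83 × 1.7780 = 198.84 W.
All ideal ⇒ P_in = P_out, so I_supply = 198.84/480 = 0.414 A.

I_supply ≈ 0.414 A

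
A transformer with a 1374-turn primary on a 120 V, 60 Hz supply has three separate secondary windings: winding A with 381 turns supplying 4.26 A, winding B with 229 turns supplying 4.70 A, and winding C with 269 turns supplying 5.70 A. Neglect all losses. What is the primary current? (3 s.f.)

V_A = 120 × 381/1374 = 33.275 V; V_B = 120 × 229/1374 = 20.000 V; V_C = 120 × 269/1374 = 23.493 V.
P_out = V_A I_A + V_B I_B + V_C I_C = 33.275×4.26 + 20.000×4.70 + 23.493×5.70 = 141.75 + 94.000 + 133.91 = 369.66 W.
Ideal ⇒ P_in = P_out, so I_p = P_out/V_p = 369.66/120 = 3.08 A.

I_p ≈ 3.08 A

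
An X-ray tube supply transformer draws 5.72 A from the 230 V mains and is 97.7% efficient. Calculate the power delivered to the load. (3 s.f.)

P_in = V_p I_p = 230 × 5.72 = 1315.6 W.
P_out = η P_in = 0.977 × 1315.6 = 1290 W.

P_out ≈ 1290 W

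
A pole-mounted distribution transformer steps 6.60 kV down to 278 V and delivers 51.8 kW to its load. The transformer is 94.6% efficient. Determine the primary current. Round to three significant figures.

P_in = P_out/η = 51800/0.946 = 54757 W.
I_p = P_in/V_p = 54757/6600 = 8.30 A.

I_p ≈ 8.30 A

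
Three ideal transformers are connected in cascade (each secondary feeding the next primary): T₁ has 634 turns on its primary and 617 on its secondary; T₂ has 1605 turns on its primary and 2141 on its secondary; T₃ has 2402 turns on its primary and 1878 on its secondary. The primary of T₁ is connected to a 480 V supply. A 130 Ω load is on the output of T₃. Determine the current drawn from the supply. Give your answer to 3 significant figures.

After T₁: V = 480.00 × 617/634 = 467.13 V.
After T₂: V = 467.13 × 2141/1605 = 623.13 V.
After T₃: V = 623.13 × 1878/2402 = 487.19 V.
I_load = 487.19/130 = 3.7476 A, so P_out = 487.19 × 3.7476 = 1825.8 W.
All ideal ⇒ P_in = P_out, so I_supply = 1825.8/480 = 3.80 A.

I_supply ≈ 3.80 A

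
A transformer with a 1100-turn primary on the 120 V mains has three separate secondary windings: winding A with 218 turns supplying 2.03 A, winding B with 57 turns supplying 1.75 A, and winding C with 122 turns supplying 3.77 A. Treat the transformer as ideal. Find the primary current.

I_p ≈ 0.911 A

V_A = 120 × 218/1100 = 23.782 V; V_B = 120 × 57/1100 = 6.2182 V; V_C = 120 × 122/1100 = 13.309 V.
P_out = V_A I_A + V_B I_B + V_C I_C = 23.782×2.03 + 6.2182×1.75 + 13.309×3.77 = 48.277 + 10.882 + 50.175 = 109.33 W.
Ideal ⇒ P_in = P_out, so I_p = P_out/V_p = 109.33/120 = 0.911 A.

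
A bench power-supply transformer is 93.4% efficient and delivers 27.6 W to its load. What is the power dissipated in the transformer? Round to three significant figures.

P_loss ≈ 1.95 W

P_in = P_out/η = 27.6/0.934 = 29.5503 W.
P_loss = P_in − P_out = 29.5503 − 27.6 = 1.95 W.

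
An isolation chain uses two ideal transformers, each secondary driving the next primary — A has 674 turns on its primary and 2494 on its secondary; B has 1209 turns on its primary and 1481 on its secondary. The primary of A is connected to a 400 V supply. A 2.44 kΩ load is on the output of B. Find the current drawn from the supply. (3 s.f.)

I_supply ≈ 3.37 A

Secondary of A: V = 400.00 × 2494/674 = 1480.1 V.
Secondary of B: V = 1480.1 × 1481/1209 = 1813.1 V.
I_load = 1813.1/2440 = 0.74308 A, so P_out = 1813.1 × 0.74308 = 1347.3 W.
All ideal ⇒ P_in = P_out, so I_supply = 1347.3/400 = 3.37 A.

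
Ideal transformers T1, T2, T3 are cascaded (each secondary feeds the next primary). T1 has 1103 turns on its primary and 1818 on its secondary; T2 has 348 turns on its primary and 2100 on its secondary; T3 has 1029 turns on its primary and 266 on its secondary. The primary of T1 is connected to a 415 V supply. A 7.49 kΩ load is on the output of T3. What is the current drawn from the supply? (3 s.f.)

Secondary of T1: V = 415.00 × 1818/1103 = 684.02 V.
Secondary of T2: V = 684.02 × 2100/348 = 4127.7 V.
Secondary of T3: V = 4127.7 × 266/1029 = 1067.0 V.
I_load = 1067.0/7490 = 0.14246 A, so P_out = 1067.0 × 0.14246 = 152.01 W.
All ideal ⇒ P_in = P_out, so I_supply = 152.01/415 = 0.366 A.

I_supply ≈ 0.366 A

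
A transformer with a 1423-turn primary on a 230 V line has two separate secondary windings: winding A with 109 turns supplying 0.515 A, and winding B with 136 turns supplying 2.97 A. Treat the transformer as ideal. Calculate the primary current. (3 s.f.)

I_p ≈ 0.323 A

V_A = 230 × 109/1423 = 17.618 V; V_B = 230 × 136/1423 = 21.982 V.
P_out = V_A I_A + V_B I_B = 17.618×0.515 + 21.982×2.97 = 9.0731 + 65.286 = 74.359 W.
Ideal ⇒ P_in = P_out, so I_p = P_out/V_p = 74.359/230 = 0.323 A.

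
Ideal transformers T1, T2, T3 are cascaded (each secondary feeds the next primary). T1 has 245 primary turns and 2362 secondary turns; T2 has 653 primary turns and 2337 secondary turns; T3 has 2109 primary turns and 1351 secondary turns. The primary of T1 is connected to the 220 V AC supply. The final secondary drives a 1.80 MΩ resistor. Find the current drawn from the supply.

I_supply ≈ 0.0597 A

After T1: V = 220.00 × 2362/245 = 2121.0 V.
After T2: V = 2121.0 × 2337/653 = 7590.7 V.
After T3: V = 7590.7 × 1351/2109 = 4862.5 V.
I_load = 4862.5/(1.80×10^6) = 0.0027014 A, so P_out = 4862.5 × 0.0027014 = 13.136 W.
All ideal ⇒ P_in = P_out, so I_supply = 13.136/220 = 0.0597 A.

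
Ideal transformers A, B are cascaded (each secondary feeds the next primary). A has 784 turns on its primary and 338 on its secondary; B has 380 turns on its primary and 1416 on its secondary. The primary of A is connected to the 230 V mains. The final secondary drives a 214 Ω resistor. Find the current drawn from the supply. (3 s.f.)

I_supply ≈ 2.77 A

Secondary of A: V = 230.00 × 338/784 = 99.158 V.
Secondary of B: V = 99.158 × 1416/380 = 369.49 V.
I_load = 369.49/214 = 1.7266 A, so P_out = 369.49 × 1.7266 = 637.97 W.
All ideal ⇒ P_in = P_out, so I_supply = 637.97/230 = 2.77 A.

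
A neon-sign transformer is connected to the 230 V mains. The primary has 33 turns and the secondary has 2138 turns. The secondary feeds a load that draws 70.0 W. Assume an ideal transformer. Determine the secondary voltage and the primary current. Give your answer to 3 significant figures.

V_s = V_p × N_s/N_p = 230 × 2138/33 = 14901 V.
I_s = P/V_s = 70.0/14901 = 0.0046976 A.
I_p = I_s × N_s/N_p = 0.0046976 × 2138/33 = 0.304 A.

V_s ≈ 14900 V, I_p ≈ 0.304 A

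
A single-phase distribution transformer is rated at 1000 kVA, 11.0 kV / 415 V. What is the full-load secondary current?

I_s ≈ 2410 A

I_s = S/V_s = 1000000/415 = 2410 A.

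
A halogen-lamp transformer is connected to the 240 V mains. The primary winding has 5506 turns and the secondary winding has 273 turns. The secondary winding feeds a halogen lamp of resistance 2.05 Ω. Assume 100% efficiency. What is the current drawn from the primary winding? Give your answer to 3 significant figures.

V_s = V_p × N_s/N_p = 240 × 273/5506 = 11.900 V.
I_s = V_s/R = 11.900/2.05 = 5.8048 A.
For an ideal transformer I_p N_p = I_s N_s, so I_p = 5.8048 × 273/5506 = 0.288 A.

I_p ≈ 0.288 A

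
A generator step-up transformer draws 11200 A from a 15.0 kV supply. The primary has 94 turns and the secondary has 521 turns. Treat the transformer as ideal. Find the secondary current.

I_s ≈ 2020 A

I_s/I_p = N_p/N_s, so I_s = 11200 × 94/521 = 2020 A.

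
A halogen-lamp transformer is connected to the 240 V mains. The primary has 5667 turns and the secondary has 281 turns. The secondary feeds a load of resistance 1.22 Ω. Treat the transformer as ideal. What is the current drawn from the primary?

V_s = V_p × N_s/N_p = 240 × 281/5667 = 11.900 V.
I_s = V_s/R = 11.900/1.22 = 9.7545 A.
For an ideal transformer I_p N_p = I_s N_s, so I_p = 9.7545 × 281/5667 = 0.484 A.

I_p ≈ 0.484 A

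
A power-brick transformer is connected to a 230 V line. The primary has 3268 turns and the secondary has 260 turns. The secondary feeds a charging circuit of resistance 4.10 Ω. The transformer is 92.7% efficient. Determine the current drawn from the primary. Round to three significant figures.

I_p ≈ 0.383 A

V_s = 230 × 260/3268 = 18.299 V.
I_s = V_s/R = 18.299/4.10 = 4.4631 A.
P_out = V_s I_s = 18.299 × 4.4631 = 81.668 W.
P_in = P_out/η = 81.668/0.927 = 88.100 W.
I_p = P_in/V_p = 88.100/230 = 0.383 A.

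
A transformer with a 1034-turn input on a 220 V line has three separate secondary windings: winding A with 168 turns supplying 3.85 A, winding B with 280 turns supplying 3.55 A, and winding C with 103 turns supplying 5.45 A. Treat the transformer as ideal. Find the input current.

V_A = 220 × 168/1034 = 35.745 V; V_B = 220 × 280/1034 = 59.574 V; V_C = 220 × 103/1034 = 21.915 V.
P_out = V_A I_A + V_B I_B + V_C I_C = 35.745×3.85 + 59.574×3.55 + 21.915×5.45 = 137.62 + 211.49 + 119.44 = 468.54 W.
Ideal ⇒ P_in = P_out, so I_in = P_out/V_in = 468.54/220 = 2.13 A.

I_in ≈ 2.13 A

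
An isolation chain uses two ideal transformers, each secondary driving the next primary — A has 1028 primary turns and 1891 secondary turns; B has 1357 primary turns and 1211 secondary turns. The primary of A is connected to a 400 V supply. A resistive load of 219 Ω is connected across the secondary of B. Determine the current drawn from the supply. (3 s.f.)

Secondary of A: V = 400.00 × 1891/1028 = 735.80 V.
Secondary of B: V = 735.80 × 1211/1357 = 656.63 V.
I_load = 656.63/219 = 2.9983 A, so P_out = 656.63 × 2.9983 = 1968.8 W.
All ideal ⇒ P_in = P_out, so I_supply = 1968.8/400 = 4.92 A.

I_supply ≈ 4.92 A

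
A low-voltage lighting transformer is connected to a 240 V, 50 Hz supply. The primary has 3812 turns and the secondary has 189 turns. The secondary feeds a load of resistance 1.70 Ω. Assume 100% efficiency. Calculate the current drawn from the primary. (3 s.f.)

I_p ≈ 0.347 A

V_s = V_p × N_s/N_p = 240 × 189/3812 = 11.899 V.
I_s = V_s/R = 11.899/1.70 = 6.9996 A.
For an ideal transformer I_p N_p = I_s N_s, so I_p = 6.9996 × 189/3812 = 0.347 A.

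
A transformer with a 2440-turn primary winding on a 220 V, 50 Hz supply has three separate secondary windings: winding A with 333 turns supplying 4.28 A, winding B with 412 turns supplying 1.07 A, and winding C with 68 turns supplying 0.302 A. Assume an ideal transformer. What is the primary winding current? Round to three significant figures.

V_A = 220 × 333/2440 = 30.025 V; V_B = 220 × 412/2440 = 37.148 V; V_C = 220 × 68/2440 = 6.1311 V.
P_out = V_A I_A + V_B I_B + V_C I_C = 30.025×4.28 + 37.148×1.07 + 6.1311×0.302 = 128.51 + 39.748 + 1.8516 = 170.10 W.
Ideal ⇒ P_in = P_out, so I_p = P_out/V_p = 170.10/220 = 0.773 A.

I_p ≈ 0.773 A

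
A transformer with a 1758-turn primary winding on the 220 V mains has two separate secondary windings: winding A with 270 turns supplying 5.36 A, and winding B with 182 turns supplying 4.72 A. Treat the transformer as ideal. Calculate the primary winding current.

I_p ≈ 1.31 A

V_A = 220 × 270/1758 = 33.788 V; V_B = 220 × 182/1758 = 22.776 V.
P_out = V_A I_A + V_B I_B = 33.788×5.36 + 22.776×4.72 = 181.11 + 107.50 = 288.61 W.
Ideal ⇒ P_in = P_out, so I_p = P_out/V_p = 288.61/220 = 1.31 A.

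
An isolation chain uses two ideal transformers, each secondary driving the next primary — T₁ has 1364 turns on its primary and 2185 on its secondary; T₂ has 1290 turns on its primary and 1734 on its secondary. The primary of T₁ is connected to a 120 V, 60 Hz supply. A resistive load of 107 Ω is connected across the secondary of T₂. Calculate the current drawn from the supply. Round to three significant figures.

After T₁: V = 120.00 × 2185/1364 = 192.23 V.
After T₂: V = 192.23 × 1734/1290 = 258.39 V.
I_load = 258.39/107 = 2.4149 A, so P_out = 258.39 × 2.4149 = 623.98 W.
All ideal ⇒ P_in = P_out, so I_supply = 623.98/120 = 5.20 A.

I_supply ≈ 5.20 A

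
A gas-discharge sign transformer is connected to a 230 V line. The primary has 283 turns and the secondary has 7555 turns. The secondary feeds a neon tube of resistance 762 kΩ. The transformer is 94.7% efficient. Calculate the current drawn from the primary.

I_p ≈ 0.227 A

V_s = 230 × 7555/283 = 6140.1 V.
I_s = V_s/R = 6140.1/762000 = 0.0080579 A.
P_out = V_s I_s = 6140.1 × 0.0080579 = 49.476 W.
P_in = P_out/η = 49.476/0.947 = 52.245 W.
I_p = P_in/V_p = 52.245/230 = 0.227 A.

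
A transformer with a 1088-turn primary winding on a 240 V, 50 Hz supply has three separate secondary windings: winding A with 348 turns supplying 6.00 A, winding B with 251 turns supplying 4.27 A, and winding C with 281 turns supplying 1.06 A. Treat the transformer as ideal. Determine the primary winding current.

V_A = 240 × 348/1088 = 76.765 V; V_B = 240 × 251/1088 = 55.368 V; V_C = 240 × 281/1088 = 61.985 V.
P_out = V_A I_A + V_B I_B + V_C I_C = 76.765×6.00 + 55.368×4.27 + 61.985×1.06 = 460.59 + 236.42 + 65.704 = 762.71 W.
Ideal ⇒ P_in = P_out, so I_p = P_out/V_p = 762.71/240 = 3.18 A.

I_p ≈ 3.18 A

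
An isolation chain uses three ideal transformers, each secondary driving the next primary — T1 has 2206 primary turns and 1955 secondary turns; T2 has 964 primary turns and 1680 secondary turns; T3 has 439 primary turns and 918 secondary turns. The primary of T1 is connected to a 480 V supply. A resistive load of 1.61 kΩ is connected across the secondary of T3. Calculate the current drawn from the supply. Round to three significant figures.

Secondary of T1: V = 480.00 × 1955/2206 = 425.39 V.
Secondary of T2: V = 425.39 × 1680/964 = 741.34 V.
Secondary of T3: V = 741.34 × 918/439 = 1550.2 V.
I_load = 1550.2/1610 = 0.96287 A, so P_out = 1550.2 × 0.96287 = 1492.7 W.
All ideal ⇒ P_in = P_out, so I_supply = 1492.7/480 = 3.11 A.

I_supply ≈ 3.11 A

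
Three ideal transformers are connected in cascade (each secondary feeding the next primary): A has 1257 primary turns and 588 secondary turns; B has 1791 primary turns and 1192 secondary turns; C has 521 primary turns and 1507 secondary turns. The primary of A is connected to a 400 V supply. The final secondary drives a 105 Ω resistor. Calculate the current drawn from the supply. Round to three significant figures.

After A: V = 400.00 × 588/1257 = 187.11 V.
After B: V = 187.11 × 1192/1791 = 124.53 V.
After C: V = 124.53 × 1507/521 = 360.21 V.
I_load = 360.21/105 = 3.4306 A, so P_out = 360.21 × 3.4306 = 1235.7 W.
All ideal ⇒ P_in = P_out, so I_supply = 1235.7/400 = 3.09 A.

I_supply ≈ 3.09 A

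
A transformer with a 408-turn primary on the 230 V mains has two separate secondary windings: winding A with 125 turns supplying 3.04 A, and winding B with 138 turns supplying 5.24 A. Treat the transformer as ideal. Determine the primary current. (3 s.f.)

I_p ≈ 2.70 A

V_A = 230 × 125/408 = 70.466 V; V_B = 230 × 138/408 = 77.794 V.
P_out = V_A I_A + V_B I_B = 70.466×3.04 + 77.794×5.24 = 214.22 + 407.64 = 621.86 W.
Ideal ⇒ P_in = P_out, so I_p = P_out/V_p = 621.86/230 = 2.70 A.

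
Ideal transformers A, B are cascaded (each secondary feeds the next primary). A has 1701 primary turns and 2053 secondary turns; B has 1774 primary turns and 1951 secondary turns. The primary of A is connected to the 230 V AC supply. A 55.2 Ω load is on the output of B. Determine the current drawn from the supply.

Secondary of A: V = 230.00 × 2053/1701 = 277.60 V.
Secondary of B: V = 277.60 × 1951/1774 = 305.29 V.
I_load = 305.29/55.2 = 5.5307 A, so P_out = 305.29 × 5.5307 = 1688.5 W.
All ideal ⇒ P_in = P_out, so I_supply = 1688.5/230 = 7.34 A.

I_supply ≈ 7.34 A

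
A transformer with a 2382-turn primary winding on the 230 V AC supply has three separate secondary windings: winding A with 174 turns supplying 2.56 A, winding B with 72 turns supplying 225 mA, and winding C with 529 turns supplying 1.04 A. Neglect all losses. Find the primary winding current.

V_A = 230 × 174/2382 = 16.801 V; V_B = 230 × 72/2382 = 6.9521 V; V_C = 230 × 529/2382 = 51.079 V.
P_out = V_A I_A + V_B I_B + V_C I_C = 16.801×2.56 + 6.9521×0.225 + 51.079×1.04 = 43.011 + 1.5642 + 53.122 = 97.697 W.
Ideal ⇒ P_in = P_out, so I_p = P_out/V_p = 97.697/230 = 0.425 A.

I_p ≈ 0.425 A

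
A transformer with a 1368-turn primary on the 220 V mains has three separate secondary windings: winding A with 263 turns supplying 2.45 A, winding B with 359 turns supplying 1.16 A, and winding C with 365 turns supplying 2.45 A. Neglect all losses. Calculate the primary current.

I_p ≈ 1.43 A

V_A = 220 × 263/1368 = 42.295 V; V_B = 220 × 359/1368 = 57.734 V; V_C = 220 × 365/1368 = 58.699 V.
P_out = V_A I_A + V_B I_B + V_C I_C = 42.295×2.45 + 57.734×1.16 + 58.699×2.45 = 103.62 + 66.971 + 143.81 = 314.41 W.
Ideal ⇒ P_in = P_out, so I_p = P_out/V_p = 314.41/220 = 1.43 A.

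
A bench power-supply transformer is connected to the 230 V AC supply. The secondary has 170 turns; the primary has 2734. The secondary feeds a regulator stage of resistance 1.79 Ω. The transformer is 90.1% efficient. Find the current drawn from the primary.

V_s = 230 × 170/2734 = 14.301 V.
I_s = V_s/R = 14.301/1.79 = 7.9896 A.
P_out = V_s I_s = 14.301 × 7.9896 = 114.26 W.
P_in = P_out/η = 114.26/0.901 = 126.82 W.
I_p = P_in/V_p = 126.82/230 = 0.551 A.

I_p ≈ 0.551 A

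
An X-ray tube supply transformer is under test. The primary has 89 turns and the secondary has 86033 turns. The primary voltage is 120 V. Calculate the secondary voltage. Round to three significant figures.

V_s/V_p = N_s/N_p, so V_s = 120 × 86033/89 = 116000 V.

V_s ≈ 116000 V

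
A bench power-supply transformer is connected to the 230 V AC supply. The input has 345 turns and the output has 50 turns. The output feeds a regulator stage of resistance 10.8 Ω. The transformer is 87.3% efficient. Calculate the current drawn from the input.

V_out = 230 × 50/345 = 33.333 V.
I_out = V_out/R = 33.333/10.8 = 3.0864 A.
P_out = V_out I_out = 33.333 × 3.0864 = 102.88 W.
P_in = P_out/η = 102.88/0.873 = 117.85 W.
I_in = P_in/V_in = 117.85/230 = 0.512 A.

I_in ≈ 0.512 A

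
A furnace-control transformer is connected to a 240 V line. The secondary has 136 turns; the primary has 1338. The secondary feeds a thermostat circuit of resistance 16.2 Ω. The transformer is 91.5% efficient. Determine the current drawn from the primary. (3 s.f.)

V_s = 240 × 136/1338 = 24.395 V.
I_s = V_s/R = 24.395/16.2 = 1.5058 A.
P_out = V_s I_s = 24.395 × 1.5058 = 36.734 W.
P_in = P_out/η = 36.734/0.915 = 40.147 W.
I_p = P_in/V_p = 40.147/240 = 0.167 A.

I_p ≈ 0.167 A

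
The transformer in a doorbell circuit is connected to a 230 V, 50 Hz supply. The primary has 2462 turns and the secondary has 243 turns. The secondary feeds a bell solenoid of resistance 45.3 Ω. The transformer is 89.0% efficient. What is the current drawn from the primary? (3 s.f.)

V_s = 230 × 243/2462 = 22.701 V.
I_s = V_s/R = 22.701/45.3 = 0.50113 A.
P_out = V_s I_s = 22.701 × 0.50113 = 11.376 W.
P_in = P_out/η = 11.376/0.890 = 12.782 W.
I_p = P_in/V_p = 12.782/230 = 0.0556 A.

I_p ≈ 0.0556 A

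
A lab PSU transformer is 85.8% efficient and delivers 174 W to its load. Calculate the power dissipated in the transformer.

P_loss ≈ 28.8 W

P_in = P_out/η = 174/0.858 = 202.797 W.
P_loss = P_in − P_out = 202.797 − 174 = 28.8 W.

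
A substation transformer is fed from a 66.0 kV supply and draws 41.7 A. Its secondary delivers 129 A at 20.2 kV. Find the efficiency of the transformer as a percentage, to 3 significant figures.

η ≈ 94.7%

P_in = 66000 × 41.7 = 2.75220×10^6 W.
P_out = 20200 × 129 = 2.60580×10^6 W.
η = P_out/P_in = 2.60580×10^6/(2.75220×10^6) = 0.947.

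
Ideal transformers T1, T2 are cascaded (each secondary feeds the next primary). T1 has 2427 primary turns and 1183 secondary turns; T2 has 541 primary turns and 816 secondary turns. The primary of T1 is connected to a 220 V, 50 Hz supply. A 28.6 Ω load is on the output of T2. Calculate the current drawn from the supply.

I_supply ≈ 4.16 A

Secondary of T1: V = 220.00 × 1183/2427 = 107.24 V.
Secondary of T2: V = 107.24 × 816/541 = 161.74 V.
I_load = 161.74/28.6 = 5.6554 A, so P_out = 161.74 × 5.6554 = 914.73 W.
All ideal ⇒ P_in = P_out, so I_supply = 914.73/220 = 4.16 A.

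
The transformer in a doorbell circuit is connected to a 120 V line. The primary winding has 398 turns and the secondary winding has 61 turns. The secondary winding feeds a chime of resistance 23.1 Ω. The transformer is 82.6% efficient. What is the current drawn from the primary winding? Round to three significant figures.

I_p ≈ 0.148 A

V_s = 120 × 61/398 = 18.392 V.
I_s = V_s/R = 18.392/23.1 = 0.79619 A.
P_out = V_s I_s = 18.392 × 0.79619 = 14.643 W.
P_in = P_out/η = 14.643/0.826 = 17.728 W.
I_p = P_in/V_p = 17.728/120 = 0.148 A.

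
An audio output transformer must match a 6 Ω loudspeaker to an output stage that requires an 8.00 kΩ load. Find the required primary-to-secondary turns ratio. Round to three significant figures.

Z_p/Z_s = (N_p/N_s)², so N_p/N_s = √(8000/6) = √1330 = 36.5.

N_p/N_s ≈ 36.5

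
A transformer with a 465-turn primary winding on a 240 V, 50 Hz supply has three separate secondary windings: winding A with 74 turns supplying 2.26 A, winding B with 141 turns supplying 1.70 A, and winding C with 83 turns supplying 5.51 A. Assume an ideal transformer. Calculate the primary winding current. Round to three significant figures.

I_p ≈ 1.86 A

V_A = 240 × 74/465 = 38.194 V; V_B = 240 × 141/465 = 72.774 V; V_C = 240 × 83/465 = 42.839 V.
P_out = V_A I_A + V_B I_B + V_C I_C = 38.194×2.26 + 72.774×1.70 + 42.839×5.51 = 86.317 + 123.72 + 236.04 = 446.07 W.
Ideal ⇒ P_in = P_out, so I_p = P_out/V_p = 446.07/240 = 1.86 A.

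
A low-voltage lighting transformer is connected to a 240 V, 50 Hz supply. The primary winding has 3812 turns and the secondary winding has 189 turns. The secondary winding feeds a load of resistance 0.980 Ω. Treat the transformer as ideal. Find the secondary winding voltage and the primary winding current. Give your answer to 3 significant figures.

V_s ≈ 11.9 V, I_p ≈ 0.602 A

V_s = V_p × N_s/N_p = 240 × 189/3812 = 11.899 V.
I_s = V_s/R = 11.899/0.980 = 12.142 A.
I_p = I_s × N_s/N_p = 12.142 × 189/3812 = 0.602 A.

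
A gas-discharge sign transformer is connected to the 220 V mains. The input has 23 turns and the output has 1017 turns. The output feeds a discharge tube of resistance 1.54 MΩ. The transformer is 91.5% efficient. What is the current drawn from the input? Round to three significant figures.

I_in ≈ 0.305 A

V_out = 220 × 1017/23 = 9727.8 V.
I_out = V_out/R = 9727.8/(1.54×10^6) = 0.0063168 A.
P_out = V_out I_out = 9727.8 × 0.0063168 = 61.448 W.
P_in = P_out/η = 61.448/0.915 = 67.157 W.
I_in = P_in/V_in = 67.157/220 = 0.305 A.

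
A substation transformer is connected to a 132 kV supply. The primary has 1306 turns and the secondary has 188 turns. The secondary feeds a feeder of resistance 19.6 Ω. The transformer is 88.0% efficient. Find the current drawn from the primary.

I_p ≈ 159 A

V_s = 132000 × 188/1306 = 19002 V.
I_s = V_s/R = 19002/19.6 = 969.47 A.
P_out = V_s I_s = 19002 × 969.47 = 1.8421×10^7 W.
P_in = P_out/η = 1.8421×10^7/0.880 = 2.0933×10^7 W.
I_p = P_in/V_p = 2.0933×10^7/132000 = 159 A.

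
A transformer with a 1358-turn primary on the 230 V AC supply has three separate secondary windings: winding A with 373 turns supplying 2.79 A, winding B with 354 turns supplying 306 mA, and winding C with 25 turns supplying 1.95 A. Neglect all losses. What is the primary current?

V_A = 230 × 373/1358 = 63.174 V; V_B = 230 × 354/1358 = 59.956 V; V_C = 230 × 25/1358 = 4.2342 V.
P_out = V_A I_A + V_B I_B + V_C I_C = 63.174×2.79 + 59.956×0.306 + 4.2342×1.95 = 176.25 + 18.346 + 8.2566 = 202.86 W.
Ideal ⇒ P_in = P_out, so I_p = P_out/V_p = 202.86/230 = 0.882 A.

I_p ≈ 0.882 A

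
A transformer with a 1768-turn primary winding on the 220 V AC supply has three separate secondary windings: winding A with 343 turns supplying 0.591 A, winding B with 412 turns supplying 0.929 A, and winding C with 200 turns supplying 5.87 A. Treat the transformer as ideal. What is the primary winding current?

I_p ≈ 0.995 A

V_A = 220 × 343/1768 = 42.681 V; V_B = 220 × 412/1768 = 51.267 V; V_C = 220 × 200/1768 = 24.887 V.
P_out = V_A I_A + V_B I_B + V_C I_C = 42.681×0.591 + 51.267×0.929 + 24.887×5.87 = 25.224 + 47.627 + 146.09 = 218.94 W.
Ideal ⇒ P_in = P_out, so I_p = P_out/V_p = 218.94/220 = 0.995 A.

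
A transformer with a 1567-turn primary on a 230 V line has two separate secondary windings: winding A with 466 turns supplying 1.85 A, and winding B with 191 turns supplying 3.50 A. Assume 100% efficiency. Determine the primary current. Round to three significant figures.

V_A = 230 × 466/1567 = 68.398 V; V_B = 230 × 191/1567 = 28.034 V.
P_out = V_A I_A + V_B I_B = 68.398×1.85 + 28.034×3.50 = 126.54 + 98.121 = 224.66 W.
Ideal ⇒ P_in = P_out, so I_p = P_out/V_p = 224.66/230 = 0.977 A.

I_p ≈ 0.977 A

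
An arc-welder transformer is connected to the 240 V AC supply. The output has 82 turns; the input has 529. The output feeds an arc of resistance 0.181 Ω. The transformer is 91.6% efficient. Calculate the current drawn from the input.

V_out = 240 × 82/529 = 37.202 V.
I_out = V_out/R = 37.202/0.181 = 205.54 A.
P_out = V_out I_out = 37.202 × 205.54 = 7646.5 W.
P_in = P_out/η = 7646.5/0.916 = 8347.7 W.
I_in = P_in/V_in = 8347.7/240 = 34.8 A.

I_in ≈ 34.8 A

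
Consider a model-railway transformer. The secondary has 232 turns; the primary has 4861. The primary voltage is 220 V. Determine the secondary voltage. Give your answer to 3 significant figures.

V_s/V_p = N_s/N_p, so V_s = 220 × 232/4861 = 10.5 V.

V_s ≈ 10.5 V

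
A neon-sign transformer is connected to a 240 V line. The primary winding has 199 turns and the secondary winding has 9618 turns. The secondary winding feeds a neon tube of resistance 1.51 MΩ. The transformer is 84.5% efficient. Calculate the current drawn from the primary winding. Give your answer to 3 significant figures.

I_p ≈ 0.439 A

V_s = 240 × 9618/199 = 11600 V.
I_s = V_s/R = 11600/(1.51×10^6) = 0.0076819 A.
P_out = V_s I_s = 11600 × 0.0076819 = 89.106 W.
P_in = P_out/η = 89.106/0.845 = 105.45 W.
I_p = P_in/V_p = 105.45/240 = 0.439 A.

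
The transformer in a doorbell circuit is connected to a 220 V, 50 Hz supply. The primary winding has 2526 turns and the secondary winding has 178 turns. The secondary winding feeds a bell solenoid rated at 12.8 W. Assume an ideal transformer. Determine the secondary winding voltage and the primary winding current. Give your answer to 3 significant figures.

V_s ≈ 15.5 V, I_p ≈ 0.0582 A

V_s = V_p × N_s/N_p = 220 × 178/2526 = 15.503 V.
I_s = P/V_s = 12.8/15.503 = 0.82566 A.
I_p = I_s × N_s/N_p = 0.82566 × 178/2526 = 0.0582 A.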